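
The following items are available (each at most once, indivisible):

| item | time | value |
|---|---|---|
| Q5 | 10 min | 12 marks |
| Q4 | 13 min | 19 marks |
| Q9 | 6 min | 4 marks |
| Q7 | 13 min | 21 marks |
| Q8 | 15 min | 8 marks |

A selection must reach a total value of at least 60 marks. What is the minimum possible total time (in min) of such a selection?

51

Subsets with value ≥ 60, sorted by total time:
- Q5+Q4+Q7+Q8: time 51, value 60
- Q5+Q4+Q9+Q7+Q8: time 57, value 64
Minimum time: 51 min.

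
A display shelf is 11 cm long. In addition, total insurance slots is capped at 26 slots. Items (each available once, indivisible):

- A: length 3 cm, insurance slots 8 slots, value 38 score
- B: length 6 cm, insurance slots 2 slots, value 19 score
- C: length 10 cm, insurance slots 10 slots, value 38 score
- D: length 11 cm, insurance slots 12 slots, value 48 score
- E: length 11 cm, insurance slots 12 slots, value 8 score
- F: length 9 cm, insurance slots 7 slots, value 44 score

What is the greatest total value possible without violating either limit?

57 score

Feasible sets respecting both limits:
- A+B: length 9, insurance slots 10, value 57
- D: length 11, insurance slots 12, value 48
- F: length 9, insurance slots 7, value 44
- A: length 3, insurance slots 8, value 38
Best: 57 score.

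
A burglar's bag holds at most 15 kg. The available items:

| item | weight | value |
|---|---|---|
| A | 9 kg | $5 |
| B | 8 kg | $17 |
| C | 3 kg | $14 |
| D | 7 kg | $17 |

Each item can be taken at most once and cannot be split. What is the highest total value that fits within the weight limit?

This is a 0/1 knapsack; check combinations near the capacity.
- B+D: weight 8+7=15, value 17+17=34
- C+D: weight 3+7=10, value 14+17=31
- B+C: weight 8+3=11, value 17+14=31
- A+C: weight 9+3=12, value 5+14=19
- D: weight 7, value 17
Best: $34.

$34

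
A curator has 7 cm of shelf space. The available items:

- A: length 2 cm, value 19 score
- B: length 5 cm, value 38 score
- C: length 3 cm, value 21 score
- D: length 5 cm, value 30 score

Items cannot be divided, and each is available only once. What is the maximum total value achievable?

57 score

Check high-value combinations within 7 cm:
- A+B: length 2+5=7, value 19+38=57
- A+D: length 2+5=7, value 19+30=49
- A+C: length 2+3=5, value 19+21=40
Best: 57 score.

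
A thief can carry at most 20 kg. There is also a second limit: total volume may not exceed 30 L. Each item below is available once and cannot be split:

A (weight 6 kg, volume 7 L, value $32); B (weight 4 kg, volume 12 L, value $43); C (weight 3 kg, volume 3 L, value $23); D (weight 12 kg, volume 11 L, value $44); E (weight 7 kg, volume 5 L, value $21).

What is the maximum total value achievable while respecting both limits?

Feasible sets respecting both limits:
- A+B+C+E: weight 20, volume 27, value 119
- B+C+D: weight 19, volume 26, value 110
- A+B+C: weight 13, volume 22, value 98
Best: $119.

$119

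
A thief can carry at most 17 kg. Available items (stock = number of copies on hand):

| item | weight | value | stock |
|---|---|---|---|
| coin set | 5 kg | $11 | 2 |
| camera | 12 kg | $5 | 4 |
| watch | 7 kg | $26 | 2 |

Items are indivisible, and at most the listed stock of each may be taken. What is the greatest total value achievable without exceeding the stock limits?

Best selections within weight 17 and stock limits:
- 2×watch: weight 14, value 52
- 2×coin set + 1×watch: weight 17, value 48
- 1×coin set + 1×watch: weight 12, value 37
- 1×watch: weight 7, value 26
Best: $52.

$52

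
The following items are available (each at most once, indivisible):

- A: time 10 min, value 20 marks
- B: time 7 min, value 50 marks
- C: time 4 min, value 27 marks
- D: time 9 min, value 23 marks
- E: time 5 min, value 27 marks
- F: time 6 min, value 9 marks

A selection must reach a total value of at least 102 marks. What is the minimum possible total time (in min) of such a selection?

Subsets with value ≥ 102, sorted by total time:
- B+C+E: time 16, value 104
- B+C+E+F: time 22, value 113
- B+C+D+E: time 25, value 127
Minimum time: 16 min.

16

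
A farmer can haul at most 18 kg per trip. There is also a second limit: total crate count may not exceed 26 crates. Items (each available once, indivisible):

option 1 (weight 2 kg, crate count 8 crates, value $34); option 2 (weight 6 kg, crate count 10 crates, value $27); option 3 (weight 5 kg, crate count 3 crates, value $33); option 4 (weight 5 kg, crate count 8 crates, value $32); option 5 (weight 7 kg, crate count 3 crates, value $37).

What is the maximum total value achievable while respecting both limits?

$104

Feasible sets respecting both limits:
- option 1+option 3+option 5: weight 14, crate count 14, value 104
- option 1+option 4+option 5: weight 14, crate count 19, value 103
- option 3+option 4+option 5: weight 17, crate count 14, value 102
Best: $104.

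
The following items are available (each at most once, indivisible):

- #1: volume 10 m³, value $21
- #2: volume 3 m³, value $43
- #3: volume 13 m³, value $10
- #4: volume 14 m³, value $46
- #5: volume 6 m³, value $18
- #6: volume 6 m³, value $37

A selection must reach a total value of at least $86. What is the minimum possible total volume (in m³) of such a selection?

Subsets with value ≥ 86, sorted by total volume:
- #2+#5+#6: volume 15, value 98
- #2+#4: volume 17, value 89
- #1+#2+#6: volume 19, value 101
Minimum volume: 15 m³.

15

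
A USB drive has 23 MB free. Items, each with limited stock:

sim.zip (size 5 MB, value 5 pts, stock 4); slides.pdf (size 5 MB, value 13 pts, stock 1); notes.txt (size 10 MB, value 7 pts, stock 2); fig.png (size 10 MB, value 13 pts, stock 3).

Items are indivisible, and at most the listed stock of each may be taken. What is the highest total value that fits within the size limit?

31 pts

Top feasible selections:
- 1×sim.zip + 1×slides.pdf + 1×fig.png: size 20, value 31
- 3×sim.zip + 1×slides.pdf: size 20, value 28
- 1×slides.pdf + 1×fig.png: size 15, value 26
Best: 31 pts.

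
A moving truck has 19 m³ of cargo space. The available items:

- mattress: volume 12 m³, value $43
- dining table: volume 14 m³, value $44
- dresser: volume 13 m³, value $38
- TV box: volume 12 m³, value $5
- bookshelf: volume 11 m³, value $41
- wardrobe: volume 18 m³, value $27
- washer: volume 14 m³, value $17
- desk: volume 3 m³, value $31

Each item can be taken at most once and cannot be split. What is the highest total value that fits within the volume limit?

Check high-value combinations within 19 m³:
- dining table+desk: volume 14+3=17, value 44+31=75
- mattress+desk: volume 12+3=15, value 43+31=74
- bookshelf+desk: volume 11+3=14, value 41+31=72
- dresser+desk: volume 13+3=16, value 38+31=69
- washer+desk: volume 14+3=17, value 17+31=48
Best: $75.

$75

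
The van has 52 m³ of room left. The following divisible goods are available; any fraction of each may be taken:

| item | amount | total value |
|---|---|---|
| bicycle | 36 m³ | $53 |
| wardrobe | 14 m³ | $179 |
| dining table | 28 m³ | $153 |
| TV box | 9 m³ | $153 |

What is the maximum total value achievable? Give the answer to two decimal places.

486.47

Take in order of value per unit:
- TV box (153/9 per unit): all 9 → value 153, running total 153.00
- wardrobe (179/14 per unit): all 14 → value 179, running total 332.00
- dining table (153/28 per unit): all 28 → value 153, running total 485.00
- bicycle (53/36 per unit): 1 of 36 → value 1×53/36 = 1.4722, running total 486.47
Total 486.47.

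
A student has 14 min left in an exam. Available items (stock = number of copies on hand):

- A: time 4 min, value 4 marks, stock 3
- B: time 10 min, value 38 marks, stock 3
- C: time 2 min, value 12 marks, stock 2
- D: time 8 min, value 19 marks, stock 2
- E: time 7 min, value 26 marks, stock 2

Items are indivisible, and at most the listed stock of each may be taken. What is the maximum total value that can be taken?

62 marks

Best selections within time 14 and stock limits:
- 1×B + 2×C: time 14, value 62
- 2×E: time 14, value 52
- 2×C + 1×E: time 11, value 50
Best: 62 marks.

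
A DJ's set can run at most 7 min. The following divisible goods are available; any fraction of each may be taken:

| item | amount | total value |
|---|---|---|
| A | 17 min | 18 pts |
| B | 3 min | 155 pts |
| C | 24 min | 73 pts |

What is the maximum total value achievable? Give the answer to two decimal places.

Take in order of value per unit:
- B (155/3 per unit): all 3 → value 155, running total 155.00
- C (73/24 per unit): 4 of 24 → value 4×73/24 = 12.1667, running total 167.17
Total 167.17.

167.17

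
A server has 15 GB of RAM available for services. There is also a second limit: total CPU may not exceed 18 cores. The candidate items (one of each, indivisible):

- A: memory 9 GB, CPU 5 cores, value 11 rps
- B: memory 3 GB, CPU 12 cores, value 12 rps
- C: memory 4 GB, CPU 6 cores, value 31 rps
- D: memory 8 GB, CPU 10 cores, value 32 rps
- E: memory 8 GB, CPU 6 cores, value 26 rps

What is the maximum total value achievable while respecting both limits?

63 rps

Feasible sets respecting both limits:
- C+D: memory 12, CPU 16, value 63
- C+E: memory 12, CPU 12, value 57
- B+C: memory 7, CPU 18, value 43
- A+C: memory 13, CPU 11, value 42
Best: 63 rps.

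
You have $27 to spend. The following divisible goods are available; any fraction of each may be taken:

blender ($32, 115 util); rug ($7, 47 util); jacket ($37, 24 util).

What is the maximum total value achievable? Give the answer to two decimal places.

Take in order of value per unit:
- rug (47/7 per unit): all 7 → value 47, running total 47.00
- blender (115/32 per unit): 20 of 32 → value 20×115/32 = 71.8750, running total 118.88
Total 118.88.

118.88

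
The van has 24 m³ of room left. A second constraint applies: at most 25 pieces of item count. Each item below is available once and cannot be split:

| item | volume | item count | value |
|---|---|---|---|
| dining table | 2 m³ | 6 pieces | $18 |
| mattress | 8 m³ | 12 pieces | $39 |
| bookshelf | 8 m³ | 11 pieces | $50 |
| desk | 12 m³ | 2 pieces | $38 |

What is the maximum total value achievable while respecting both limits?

$106

Feasible sets respecting both limits:
- dining table+bookshelf+desk: volume 22, item count 19, value 106
- dining table+mattress+desk: volume 22, item count 20, value 95
- mattress+bookshelf: volume 16, item count 23, value 89
Best: $106.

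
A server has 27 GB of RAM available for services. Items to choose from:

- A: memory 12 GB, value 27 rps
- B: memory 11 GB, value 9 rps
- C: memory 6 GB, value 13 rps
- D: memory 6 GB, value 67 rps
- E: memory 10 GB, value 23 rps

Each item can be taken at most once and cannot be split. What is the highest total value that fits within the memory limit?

107 rps

This is a 0/1 knapsack; check combinations near the capacity.
- A+C+D: memory 12+6+6=24, value 27+13+67=107
- C+D+E: memory 6+6+10=22, value 13+67+23=103
- B+D+E: memory 11+6+10=27, value 9+67+23=99
- A+D: memory 12+6=18, value 27+67=94
- D+E: memory 6+10=16, value 67+23=90
Best: 107 rps.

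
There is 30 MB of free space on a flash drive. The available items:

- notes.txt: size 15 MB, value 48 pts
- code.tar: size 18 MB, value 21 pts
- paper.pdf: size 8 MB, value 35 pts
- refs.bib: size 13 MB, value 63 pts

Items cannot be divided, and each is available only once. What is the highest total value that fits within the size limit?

111 pts

Check high-value combinations within 30 MB:
- notes.txt+refs.bib: size 15+13=28, value 48+63=111
- paper.pdf+refs.bib: size 8+13=21, value 35+63=98
- notes.txt+paper.pdf: size 15+8=23, value 48+35=83
- refs.bib: size 13, value 63
Best: 111 pts.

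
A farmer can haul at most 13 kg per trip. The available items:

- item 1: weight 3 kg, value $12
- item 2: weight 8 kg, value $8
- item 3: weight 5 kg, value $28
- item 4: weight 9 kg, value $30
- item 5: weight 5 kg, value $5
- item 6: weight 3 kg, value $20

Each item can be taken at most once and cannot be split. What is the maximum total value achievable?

Check high-value combinations within 13 kg:
- item 1+item 3+item 6: weight 3+5+3=11, value 12+28+20=60
- item 3+item 5+item 6: weight 5+5+3=13, value 28+5+20=53
- item 4+item 6: weight 9+3=12, value 30+20=50
- item 3+item 6: weight 5+3=8, value 28+20=48
- item 1+item 3+item 5: weight 3+5+5=13, value 12+28+5=45
Best: $60.

$60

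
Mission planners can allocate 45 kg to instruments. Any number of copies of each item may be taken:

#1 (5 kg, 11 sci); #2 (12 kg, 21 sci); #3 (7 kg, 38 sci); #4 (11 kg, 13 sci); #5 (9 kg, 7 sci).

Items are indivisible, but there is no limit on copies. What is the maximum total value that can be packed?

228 sci

Best value-per-unit is #3 at 38/7, and filling with it alone uses mass 6×7=42. No mix of the others beats 6×38 = 228.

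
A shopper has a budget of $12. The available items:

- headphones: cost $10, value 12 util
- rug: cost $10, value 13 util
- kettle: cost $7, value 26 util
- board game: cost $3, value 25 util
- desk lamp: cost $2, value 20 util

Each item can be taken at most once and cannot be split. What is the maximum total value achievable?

This is a 0/1 knapsack; check combinations near the capacity.
- kettle+board game+desk lamp: cost 7+3+2=12, value 26+25+20=71
- kettle+board game: cost 7+3=10, value 26+25=51
- kettle+desk lamp: cost 7+2=9, value 26+20=46
Best: 71 util.

71 util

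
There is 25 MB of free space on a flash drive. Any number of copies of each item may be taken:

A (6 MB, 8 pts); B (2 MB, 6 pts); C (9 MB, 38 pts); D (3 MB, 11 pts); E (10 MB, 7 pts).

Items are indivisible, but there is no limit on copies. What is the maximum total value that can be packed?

Best value-per-unit is C at 38/9; filling with it alone gives 2×38 = 76.
Optimal mix: 2×B + 2×C + 1×D → size 25, value 99.

99 pts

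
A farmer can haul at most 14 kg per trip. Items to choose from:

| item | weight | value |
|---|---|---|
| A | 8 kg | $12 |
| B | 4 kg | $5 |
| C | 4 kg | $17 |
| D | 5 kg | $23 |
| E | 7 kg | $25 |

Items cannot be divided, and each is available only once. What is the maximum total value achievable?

$48

Check high-value combinations within 14 kg:
- D+E: weight 5+7=12, value 23+25=48
- B+C+D: weight 4+4+5=13, value 5+17+23=45
- C+E: weight 4+7=11, value 17+25=42
- C+D: weight 4+5=9, value 17+23=40
- A+D: weight 8+5=13, value 12+23=35
Best: $48.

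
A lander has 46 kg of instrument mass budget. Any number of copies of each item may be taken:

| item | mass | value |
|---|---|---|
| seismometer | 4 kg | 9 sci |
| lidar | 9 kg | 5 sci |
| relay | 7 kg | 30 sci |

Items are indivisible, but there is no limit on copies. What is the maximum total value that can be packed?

189 sci

Best value-per-unit is relay at 30/7; filling with it alone gives 6×30 = 180.
Optimal mix: 1×seismometer + 6×relay → mass 46, value 189.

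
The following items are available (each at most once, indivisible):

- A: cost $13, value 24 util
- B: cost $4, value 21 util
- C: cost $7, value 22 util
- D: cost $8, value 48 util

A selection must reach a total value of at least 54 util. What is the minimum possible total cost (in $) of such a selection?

12

Subsets with value ≥ 54, sorted by total cost:
- B+D: cost 12, value 69
- C+D: cost 15, value 70
- B+C+D: cost 19, value 91
- A+D: cost 21, value 72
Minimum cost: 12 $.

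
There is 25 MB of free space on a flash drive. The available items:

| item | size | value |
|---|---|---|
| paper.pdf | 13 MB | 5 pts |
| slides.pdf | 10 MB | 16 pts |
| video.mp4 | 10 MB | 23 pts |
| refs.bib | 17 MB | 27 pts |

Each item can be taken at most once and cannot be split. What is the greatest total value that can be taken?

This is a 0/1 knapsack; check combinations near the capacity.
- slides.pdf+video.mp4: size 10+10=20, value 16+23=39
- paper.pdf+video.mp4: size 13+10=23, value 5+23=28
- refs.bib: size 17, value 27
- video.mp4: size 10, value 23
Best: 39 pts.

39 pts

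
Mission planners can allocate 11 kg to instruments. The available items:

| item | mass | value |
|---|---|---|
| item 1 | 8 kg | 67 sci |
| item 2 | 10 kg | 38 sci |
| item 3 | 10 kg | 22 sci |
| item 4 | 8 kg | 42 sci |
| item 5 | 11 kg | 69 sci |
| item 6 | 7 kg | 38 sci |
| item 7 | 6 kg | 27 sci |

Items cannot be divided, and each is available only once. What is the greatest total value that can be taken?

69 sci

Check high-value combinations within 11 kg:
- item 5: mass 11, value 69
- item 1: mass 8, value 67
- item 4: mass 8, value 42
Best: 69 sci.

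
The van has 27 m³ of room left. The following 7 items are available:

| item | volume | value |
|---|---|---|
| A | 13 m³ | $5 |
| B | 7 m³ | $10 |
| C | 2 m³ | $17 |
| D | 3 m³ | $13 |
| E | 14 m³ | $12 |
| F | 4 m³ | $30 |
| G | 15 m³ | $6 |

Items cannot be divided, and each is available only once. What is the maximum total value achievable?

$72

This is a 0/1 knapsack; check combinations near the capacity.
- C+D+E+F: volume 2+3+14+4=23, value 17+13+12+30=72
- B+C+D+F: volume 7+2+3+4=16, value 10+17+13+30=70
- B+C+E+F: volume 7+2+14+4=27, value 10+17+12+30=69
- C+D+F+G: volume 2+3+4+15=24, value 17+13+30+6=66
- A+C+D+F: volume 13+2+3+4=22, value 5+17+13+30=65
Best: $72.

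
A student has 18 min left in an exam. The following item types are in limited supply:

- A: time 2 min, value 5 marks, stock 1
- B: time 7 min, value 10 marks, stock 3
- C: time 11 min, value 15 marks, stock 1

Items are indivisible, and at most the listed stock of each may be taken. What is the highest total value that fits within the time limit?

Top feasible selections:
- 1×A + 2×B: time 16, value 25
- 1×B + 1×C: time 18, value 25
- 1×A + 1×C: time 13, value 20
- 2×B: time 14, value 20
Best: 25 marks.

25 marks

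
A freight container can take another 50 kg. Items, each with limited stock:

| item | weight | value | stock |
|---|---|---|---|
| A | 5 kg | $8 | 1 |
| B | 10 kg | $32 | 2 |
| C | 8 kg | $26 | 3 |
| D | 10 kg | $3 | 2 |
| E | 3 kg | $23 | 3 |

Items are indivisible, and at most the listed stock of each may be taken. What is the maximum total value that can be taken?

$193

Top feasible selections:
- 1×A + 2×B + 2×C + 3×E: weight 50, value 193
- 2×B + 3×C + 2×E: weight 50, value 188
Best: $193.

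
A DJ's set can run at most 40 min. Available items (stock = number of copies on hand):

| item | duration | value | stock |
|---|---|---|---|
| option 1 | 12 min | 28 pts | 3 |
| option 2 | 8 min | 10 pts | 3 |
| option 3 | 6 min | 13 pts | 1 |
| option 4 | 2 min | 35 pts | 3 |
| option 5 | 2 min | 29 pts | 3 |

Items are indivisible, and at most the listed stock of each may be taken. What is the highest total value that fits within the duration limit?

Top feasible selections:
- 2×option 1 + 3×option 4 + 3×option 5: duration 36, value 248
- 1×option 1 + 1×option 2 + 1×option 3 + 3×option 4 + 3×option 5: duration 38, value 243
- 1×option 1 + 2×option 2 + 3×option 4 + 3×option 5: duration 40, value 240
- 1×option 1 + 1×option 3 + 3×option 4 + 3×option 5: duration 30, value 233
Best: 248 pts.

248 pts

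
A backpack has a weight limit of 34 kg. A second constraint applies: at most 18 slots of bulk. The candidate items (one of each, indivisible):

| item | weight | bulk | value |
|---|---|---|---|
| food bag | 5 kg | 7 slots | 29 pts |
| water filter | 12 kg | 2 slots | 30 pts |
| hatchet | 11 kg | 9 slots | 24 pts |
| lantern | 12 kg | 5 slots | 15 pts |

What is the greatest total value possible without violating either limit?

Feasible sets respecting both limits:
- food bag+water filter+hatchet: weight 28, bulk 18, value 83
- food bag+water filter+lantern: weight 29, bulk 14, value 74
- food bag+water filter: weight 17, bulk 9, value 59
Best: 83 pts.

83 pts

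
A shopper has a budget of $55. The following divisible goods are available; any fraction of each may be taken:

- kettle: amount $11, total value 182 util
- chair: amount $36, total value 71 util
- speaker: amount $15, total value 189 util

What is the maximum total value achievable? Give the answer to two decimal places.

Take in order of value per unit:
- kettle (182/11 per unit): all 11 → value 182, running total 182.00
- speaker (189/15 per unit): all 15 → value 189, running total 371.00
- chair (71/36 per unit): 29 of 36 → value 29×71/36 = 57.1944, running total 428.19
Total 428.19.

428.19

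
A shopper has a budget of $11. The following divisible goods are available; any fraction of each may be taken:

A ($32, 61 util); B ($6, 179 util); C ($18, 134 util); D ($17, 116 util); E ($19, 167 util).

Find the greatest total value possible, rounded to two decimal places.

Take in order of value per unit:
- B (179/6 per unit): all 6 → value 179, running total 179.00
- E (167/19 per unit): 5 of 19 → value 5×167/19 = 43.9474, running total 222.95
Total 222.95.

222.95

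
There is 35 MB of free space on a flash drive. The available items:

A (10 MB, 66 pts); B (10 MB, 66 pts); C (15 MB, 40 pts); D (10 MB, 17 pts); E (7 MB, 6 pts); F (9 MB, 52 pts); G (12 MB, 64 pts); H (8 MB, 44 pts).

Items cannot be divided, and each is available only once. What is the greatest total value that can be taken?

Check high-value combinations within 35 MB:
- A+B+G: size 10+10+12=32, value 66+66+64=196
- A+B+F: size 10+10+9=29, value 66+66+52=184
- A+F+G: size 10+9+12=31, value 66+52+64=182
- B+F+G: size 10+9+12=31, value 66+52+64=182
- A+B+E+H: size 10+10+7+8=35, value 66+66+6+44=182
Best: 196 pts.

196 pts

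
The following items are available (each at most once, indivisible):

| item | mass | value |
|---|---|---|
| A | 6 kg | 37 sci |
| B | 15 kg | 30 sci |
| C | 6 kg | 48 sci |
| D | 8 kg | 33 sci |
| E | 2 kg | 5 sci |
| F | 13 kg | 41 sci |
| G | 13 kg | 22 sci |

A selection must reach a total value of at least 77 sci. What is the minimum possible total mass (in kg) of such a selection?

Subsets with value ≥ 77, sorted by total mass:
- A+C: mass 12, value 85
- A+C+E: mass 14, value 90
Minimum mass: 12 kg.

12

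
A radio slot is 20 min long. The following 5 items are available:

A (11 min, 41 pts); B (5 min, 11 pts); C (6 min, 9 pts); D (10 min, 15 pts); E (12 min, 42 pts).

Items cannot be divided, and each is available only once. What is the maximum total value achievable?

Check high-value combinations within 20 min:
- B+E: duration 5+12=17, value 11+42=53
- A+B: duration 11+5=16, value 41+11=52
- C+E: duration 6+12=18, value 9+42=51
Best: 53 pts.

53 pts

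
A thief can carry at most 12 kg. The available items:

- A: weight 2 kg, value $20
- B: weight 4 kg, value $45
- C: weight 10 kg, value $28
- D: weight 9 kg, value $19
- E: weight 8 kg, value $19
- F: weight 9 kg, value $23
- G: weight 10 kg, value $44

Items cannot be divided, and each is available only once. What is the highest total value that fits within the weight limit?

$65

This is a 0/1 knapsack; check combinations near the capacity.
- A+B: weight 2+4=6, value 20+45=65
- B+E: weight 4+8=12, value 45+19=64
- A+G: weight 2+10=12, value 20+44=64
- A+C: weight 2+10=12, value 20+28=48
Best: $65.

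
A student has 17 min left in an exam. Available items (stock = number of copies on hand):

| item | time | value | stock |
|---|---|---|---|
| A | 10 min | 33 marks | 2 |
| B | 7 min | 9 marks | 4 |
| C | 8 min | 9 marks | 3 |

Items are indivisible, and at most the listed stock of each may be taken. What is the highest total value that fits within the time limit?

42 marks

Best selections within time 17 and stock limits:
- 1×A + 1×B: time 17, value 42
- 1×A: time 10, value 33
Best: 42 marks.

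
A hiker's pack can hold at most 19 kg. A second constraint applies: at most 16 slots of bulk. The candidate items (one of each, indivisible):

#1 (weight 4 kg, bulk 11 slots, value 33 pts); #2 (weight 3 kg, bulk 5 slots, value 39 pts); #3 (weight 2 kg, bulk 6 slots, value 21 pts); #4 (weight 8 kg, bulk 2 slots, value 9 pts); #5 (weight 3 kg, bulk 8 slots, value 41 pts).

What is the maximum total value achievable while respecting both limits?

Feasible sets respecting both limits:
- #2+#4+#5: weight 14, bulk 15, value 89
- #2+#5: weight 6, bulk 13, value 80
- #1+#2: weight 7, bulk 16, value 72
- #3+#4+#5: weight 13, bulk 16, value 71
Best: 89 pts.

89 pts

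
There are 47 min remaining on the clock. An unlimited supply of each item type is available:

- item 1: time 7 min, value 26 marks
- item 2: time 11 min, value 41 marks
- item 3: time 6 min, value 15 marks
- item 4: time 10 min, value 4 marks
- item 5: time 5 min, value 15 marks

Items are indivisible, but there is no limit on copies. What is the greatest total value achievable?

Best value-per-unit is item 2 at 41/11; filling with it alone gives 4×41 = 164.
Optimal mix: 2×item 1 + 3×item 2 → time 47, value 175.

175 marks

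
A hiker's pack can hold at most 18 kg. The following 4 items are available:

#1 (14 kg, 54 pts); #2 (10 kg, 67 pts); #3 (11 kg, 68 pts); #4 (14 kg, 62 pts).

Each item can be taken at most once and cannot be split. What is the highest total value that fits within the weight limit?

This is a 0/1 knapsack; check combinations near the capacity.
- #3: weight 11, value 68
- #2: weight 10, value 67
- #4: weight 14, value 62
- #1: weight 14, value 54
Best: 68 pts.

68 pts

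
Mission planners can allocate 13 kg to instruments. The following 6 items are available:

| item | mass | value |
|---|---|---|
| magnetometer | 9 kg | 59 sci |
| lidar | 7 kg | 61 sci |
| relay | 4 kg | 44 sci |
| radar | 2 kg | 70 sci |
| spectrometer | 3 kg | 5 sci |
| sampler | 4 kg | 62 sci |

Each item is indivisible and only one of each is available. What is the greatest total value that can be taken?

Check high-value combinations within 13 kg:
- lidar+radar+sampler: mass 7+2+4=13, value 61+70+62=193
- relay+radar+spectrometer+sampler: mass 4+2+3+4=13, value 44+70+5+62=181
- relay+radar+sampler: mass 4+2+4=10, value 44+70+62=176
Best: 193 sci.

193 sci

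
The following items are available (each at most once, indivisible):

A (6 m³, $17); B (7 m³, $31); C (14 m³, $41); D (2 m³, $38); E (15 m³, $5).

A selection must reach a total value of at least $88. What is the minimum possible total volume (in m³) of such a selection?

Subsets with value ≥ 88, sorted by total volume:
- A+C+D: volume 22, value 96
- B+C+D: volume 23, value 110
- A+B+C: volume 27, value 89
- A+B+C+D: volume 29, value 127
Minimum volume: 22 m³.

22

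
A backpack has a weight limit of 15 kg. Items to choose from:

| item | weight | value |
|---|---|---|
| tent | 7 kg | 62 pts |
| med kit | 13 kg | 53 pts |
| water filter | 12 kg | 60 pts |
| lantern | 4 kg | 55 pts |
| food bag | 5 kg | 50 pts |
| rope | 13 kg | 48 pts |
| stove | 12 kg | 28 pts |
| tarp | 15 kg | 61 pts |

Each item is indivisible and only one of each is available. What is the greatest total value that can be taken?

117 pts

Check high-value combinations within 15 kg:
- tent+lantern: weight 7+4=11, value 62+55=117
- tent+food bag: weight 7+5=12, value 62+50=112
- lantern+food bag: weight 4+5=9, value 55+50=105
- tent: weight 7, value 62
- tarp: weight 15, value 61
Best: 117 pts.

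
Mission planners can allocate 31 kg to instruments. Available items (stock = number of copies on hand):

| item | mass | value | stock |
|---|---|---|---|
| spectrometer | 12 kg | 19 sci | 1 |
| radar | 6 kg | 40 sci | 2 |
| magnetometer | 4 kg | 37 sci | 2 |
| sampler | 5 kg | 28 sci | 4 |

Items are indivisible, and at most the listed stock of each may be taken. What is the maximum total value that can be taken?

Top feasible selections:
- 2×radar + 2×magnetometer + 2×sampler: mass 30, value 210
- 2×radar + 1×magnetometer + 3×sampler: mass 31, value 201
- 1×radar + 2×magnetometer + 3×sampler: mass 29, value 198
- 1×radar + 1×magnetometer + 4×sampler: mass 30, value 189
Best: 210 sci.

210 sci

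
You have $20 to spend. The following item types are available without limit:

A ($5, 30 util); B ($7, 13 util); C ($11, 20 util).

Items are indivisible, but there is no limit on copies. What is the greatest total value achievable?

Best value-per-unit is A at 30/5, and filling with it alone uses cost 4×5=20. No mix of the others beats 4×30 = 120.

120 util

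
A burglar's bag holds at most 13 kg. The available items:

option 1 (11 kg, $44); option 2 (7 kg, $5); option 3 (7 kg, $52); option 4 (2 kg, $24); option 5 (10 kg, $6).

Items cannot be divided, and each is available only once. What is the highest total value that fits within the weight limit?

$76

This is a 0/1 knapsack; check combinations near the capacity.
- option 3+option 4: weight 7+2=9, value 52+24=76
- option 1+option 4: weight 11+2=13, value 44+24=68
- option 3: weight 7, value 52
Best: $76.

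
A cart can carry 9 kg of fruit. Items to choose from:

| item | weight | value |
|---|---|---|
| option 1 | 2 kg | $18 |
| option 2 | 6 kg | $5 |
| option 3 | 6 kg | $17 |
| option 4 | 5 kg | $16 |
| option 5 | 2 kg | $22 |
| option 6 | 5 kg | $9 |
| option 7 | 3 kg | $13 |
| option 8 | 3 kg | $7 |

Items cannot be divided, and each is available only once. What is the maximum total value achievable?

$56

Check high-value combinations within 9 kg:
- option 1+option 4+option 5: weight 2+5+2=9, value 18+16+22=56
- option 1+option 5+option 7: weight 2+2+3=7, value 18+22+13=53
- option 1+option 5+option 6: weight 2+2+5=9, value 18+22+9=49
- option 1+option 5+option 8: weight 2+2+3=7, value 18+22+7=47
Best: $56.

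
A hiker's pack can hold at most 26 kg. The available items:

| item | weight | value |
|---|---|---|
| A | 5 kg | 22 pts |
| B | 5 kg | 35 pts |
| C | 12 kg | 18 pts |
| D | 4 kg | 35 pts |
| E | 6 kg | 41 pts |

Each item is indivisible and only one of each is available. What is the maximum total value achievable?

Check high-value combinations within 26 kg:
- A+B+D+E: weight 5+5+4+6=20, value 22+35+35+41=133
- B+D+E: weight 5+4+6=15, value 35+35+41=111
- A+B+C+D: weight 5+5+12+4=26, value 22+35+18+35=110
- A+D+E: weight 5+4+6=15, value 22+35+41=98
Best: 133 pts.

133 pts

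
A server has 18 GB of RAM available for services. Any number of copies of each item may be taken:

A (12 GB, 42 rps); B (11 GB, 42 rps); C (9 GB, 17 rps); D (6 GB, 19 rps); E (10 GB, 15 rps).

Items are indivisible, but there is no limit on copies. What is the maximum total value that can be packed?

61 rps

Best value-per-unit is B at 42/11; filling with it alone gives 1×42 = 42.
Optimal mix: 1×A + 1×D → memory 18, value 61.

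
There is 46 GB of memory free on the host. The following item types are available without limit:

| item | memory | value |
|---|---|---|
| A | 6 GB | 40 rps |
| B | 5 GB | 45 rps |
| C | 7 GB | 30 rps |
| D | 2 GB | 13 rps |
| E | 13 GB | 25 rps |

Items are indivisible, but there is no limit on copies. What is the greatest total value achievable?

405 rps

Best value-per-unit is B at 45/5, and filling with it alone uses memory 9×5=45. No mix of the others beats 9×45 = 405.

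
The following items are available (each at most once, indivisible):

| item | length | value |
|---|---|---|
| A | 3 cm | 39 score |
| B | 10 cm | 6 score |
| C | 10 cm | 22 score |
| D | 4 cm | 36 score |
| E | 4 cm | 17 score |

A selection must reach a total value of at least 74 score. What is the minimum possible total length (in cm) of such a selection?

Subsets with value ≥ 74, sorted by total length:
- A+D: length 7, value 75
- A+D+E: length 11, value 92
- A+C+D: length 17, value 97
- A+B+D: length 17, value 81
Minimum length: 7 cm.

7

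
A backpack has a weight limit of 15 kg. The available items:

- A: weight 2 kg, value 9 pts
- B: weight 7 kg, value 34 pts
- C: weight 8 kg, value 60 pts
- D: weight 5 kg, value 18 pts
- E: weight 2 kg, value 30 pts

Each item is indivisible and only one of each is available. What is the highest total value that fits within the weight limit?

Check high-value combinations within 15 kg:
- C+D+E: weight 8+5+2=15, value 60+18+30=108
- A+C+E: weight 2+8+2=12, value 9+60+30=99
- B+C: weight 7+8=15, value 34+60=94
- C+E: weight 8+2=10, value 60+30=90
- A+C+D: weight 2+8+5=15, value 9+60+18=87
Best: 108 pts.

108 pts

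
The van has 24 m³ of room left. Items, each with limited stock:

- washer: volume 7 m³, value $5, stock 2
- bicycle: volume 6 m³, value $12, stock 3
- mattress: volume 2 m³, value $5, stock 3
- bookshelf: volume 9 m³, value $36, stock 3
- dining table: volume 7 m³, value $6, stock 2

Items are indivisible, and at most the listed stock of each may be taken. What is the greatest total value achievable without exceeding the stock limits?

Top feasible selections:
- 3×mattress + 2×bookshelf: volume 24, value 87
- 1×bicycle + 2×bookshelf: volume 24, value 84
- 2×mattress + 2×bookshelf: volume 22, value 82
- 1×mattress + 2×bookshelf: volume 20, value 77
Best: $87.

$87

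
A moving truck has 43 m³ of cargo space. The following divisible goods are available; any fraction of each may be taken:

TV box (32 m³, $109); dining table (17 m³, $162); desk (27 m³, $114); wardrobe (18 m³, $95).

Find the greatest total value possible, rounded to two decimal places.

Take in order of value per unit:
- dining table (162/17 per unit): all 17 → value 162, running total 162.00
- wardrobe (95/18 per unit): all 18 → value 95, running total 257.00
- desk (114/27 per unit): 8 of 27 → value 8×114/27 = 33.7778, running total 290.78
Total 290.78.

290.78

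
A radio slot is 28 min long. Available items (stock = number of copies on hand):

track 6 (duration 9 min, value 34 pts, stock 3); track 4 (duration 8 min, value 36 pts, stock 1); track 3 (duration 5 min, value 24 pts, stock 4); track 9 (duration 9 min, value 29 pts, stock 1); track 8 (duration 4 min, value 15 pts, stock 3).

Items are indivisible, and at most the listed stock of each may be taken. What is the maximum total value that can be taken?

132 pts

Best selections within duration 28 and stock limits:
- 1×track 4 + 4×track 3: duration 28, value 132
- 4×track 3 + 2×track 8: duration 28, value 126
- 1×track 4 + 3×track 3 + 1×track 8: duration 27, value 123
- 1×track 6 + 3×track 3 + 1×track 8: duration 28, value 121
Best: 132 pts.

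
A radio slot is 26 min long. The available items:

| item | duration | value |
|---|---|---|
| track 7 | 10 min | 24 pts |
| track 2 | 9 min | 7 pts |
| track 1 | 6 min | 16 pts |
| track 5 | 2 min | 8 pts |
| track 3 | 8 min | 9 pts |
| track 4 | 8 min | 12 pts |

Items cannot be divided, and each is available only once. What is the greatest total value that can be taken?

60 pts

Check high-value combinations within 26 min:
- track 7+track 1+track 5+track 4: duration 10+6+2+8=26, value 24+16+8+12=60
- track 7+track 1+track 5+track 3: duration 10+6+2+8=26, value 24+16+8+9=57
- track 7+track 1+track 4: duration 10+6+8=24, value 24+16+12=52
- track 7+track 1+track 3: duration 10+6+8=24, value 24+16+9=49
Best: 60 pts.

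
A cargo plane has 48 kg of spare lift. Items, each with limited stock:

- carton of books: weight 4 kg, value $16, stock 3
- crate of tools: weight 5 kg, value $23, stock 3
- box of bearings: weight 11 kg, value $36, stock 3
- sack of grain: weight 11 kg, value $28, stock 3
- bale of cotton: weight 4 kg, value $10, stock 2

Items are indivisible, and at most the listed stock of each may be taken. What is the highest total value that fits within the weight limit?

Top feasible selections:
- 3×crate of tools + 3×box of bearings: weight 48, value 177
- 3×carton of books + 2×crate of tools + 2×box of bearings + 1×bale of cotton: weight 48, value 176
- 2×carton of books + 3×crate of tools + 2×box of bearings: weight 45, value 173
Best: $177.

$177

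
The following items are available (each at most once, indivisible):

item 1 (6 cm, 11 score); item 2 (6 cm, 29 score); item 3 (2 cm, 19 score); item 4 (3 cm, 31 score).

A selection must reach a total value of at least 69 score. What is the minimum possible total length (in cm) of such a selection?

Subsets with value ≥ 69, sorted by total length:
- item 2+item 3+item 4: length 11, value 79
- item 1+item 2+item 4: length 15, value 71
Minimum length: 11 cm.

11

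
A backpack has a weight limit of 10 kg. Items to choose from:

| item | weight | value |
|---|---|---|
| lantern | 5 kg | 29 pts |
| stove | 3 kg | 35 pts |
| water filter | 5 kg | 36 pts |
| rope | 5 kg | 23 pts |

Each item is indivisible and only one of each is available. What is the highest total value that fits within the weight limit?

Check high-value combinations within 10 kg:
- stove+water filter: weight 3+5=8, value 35+36=71
- lantern+water filter: weight 5+5=10, value 29+36=65
- lantern+stove: weight 5+3=8, value 29+35=64
Best: 71 pts.

71 pts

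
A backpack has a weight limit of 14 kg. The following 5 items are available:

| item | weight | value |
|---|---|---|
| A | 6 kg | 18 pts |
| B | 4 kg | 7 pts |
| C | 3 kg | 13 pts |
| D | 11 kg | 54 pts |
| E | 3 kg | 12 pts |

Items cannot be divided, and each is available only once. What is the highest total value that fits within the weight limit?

Check high-value combinations within 14 kg:
- C+D: weight 3+11=14, value 13+54=67
- D+E: weight 11+3=14, value 54+12=66
- D: weight 11, value 54
- A+C+E: weight 6+3+3=12, value 18+13+12=43
Best: 67 pts.

67 pts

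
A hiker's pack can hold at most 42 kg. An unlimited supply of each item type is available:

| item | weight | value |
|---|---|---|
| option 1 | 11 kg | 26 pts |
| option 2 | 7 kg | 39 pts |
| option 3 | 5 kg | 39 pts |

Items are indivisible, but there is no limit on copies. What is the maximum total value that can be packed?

Best value-per-unit is option 3 at 39/5; filling with it alone gives 8×39 = 312.
Optimal mix: 1×option 2 + 7×option 3 → weight 42, value 312.

312 pts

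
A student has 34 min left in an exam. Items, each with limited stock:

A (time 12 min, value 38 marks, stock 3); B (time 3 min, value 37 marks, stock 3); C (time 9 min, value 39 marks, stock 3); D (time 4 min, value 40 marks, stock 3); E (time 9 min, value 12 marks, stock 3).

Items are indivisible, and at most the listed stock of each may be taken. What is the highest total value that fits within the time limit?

270 marks

Top feasible selections:
- 3×B + 1×C + 3×D: time 30, value 270
- 1×A + 3×B + 3×D: time 33, value 269
- 3×B + 3×D + 1×E: time 30, value 243
Best: 270 marks.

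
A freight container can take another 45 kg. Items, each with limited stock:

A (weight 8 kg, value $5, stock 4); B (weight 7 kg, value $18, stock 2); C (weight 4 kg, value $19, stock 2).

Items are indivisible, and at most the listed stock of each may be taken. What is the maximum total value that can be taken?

Best selections within weight 45 and stock limits:
- 2×A + 2×B + 2×C: weight 38, value 84
- 1×A + 2×B + 2×C: weight 30, value 79
- 2×B + 2×C: weight 22, value 74
- 3×A + 1×B + 2×C: weight 39, value 71
Best: $84.

$84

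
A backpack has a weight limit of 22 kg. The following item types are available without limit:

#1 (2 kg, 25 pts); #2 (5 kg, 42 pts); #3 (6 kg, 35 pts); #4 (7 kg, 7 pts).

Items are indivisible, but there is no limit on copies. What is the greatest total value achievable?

275 pts

Best value-per-unit is #1 at 25/2, and filling with it alone uses weight 11×2=22. No mix of the others beats 11×25 = 275.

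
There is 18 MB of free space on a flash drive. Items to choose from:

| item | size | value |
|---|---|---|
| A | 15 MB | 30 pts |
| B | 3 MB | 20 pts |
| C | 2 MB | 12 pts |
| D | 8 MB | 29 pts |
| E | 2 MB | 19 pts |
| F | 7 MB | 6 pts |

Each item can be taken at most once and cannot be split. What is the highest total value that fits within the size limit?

Check high-value combinations within 18 MB:
- B+C+D+E: size 3+2+8+2=15, value 20+12+29+19=80
- B+D+E: size 3+8+2=13, value 20+29+19=68
- B+C+D: size 3+2+8=13, value 20+12+29=61
- C+D+E: size 2+8+2=12, value 12+29+19=60
Best: 80 pts.

80 pts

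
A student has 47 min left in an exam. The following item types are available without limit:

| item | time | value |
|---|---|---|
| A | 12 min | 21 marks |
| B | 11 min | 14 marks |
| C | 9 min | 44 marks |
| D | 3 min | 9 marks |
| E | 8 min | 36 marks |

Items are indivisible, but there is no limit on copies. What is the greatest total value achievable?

221 marks

Best value-per-unit is C at 44/9; filling with it alone gives 5×44 = 220.
Optimal mix: 4×C + 1×D + 1×E → time 47, value 221.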